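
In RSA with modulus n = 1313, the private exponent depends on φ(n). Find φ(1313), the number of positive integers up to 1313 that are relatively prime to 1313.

1200

Factor: 1313 = 13 · 101.
φ(1313) = (13−1) · (101−1) = 12 · 100 = 1200.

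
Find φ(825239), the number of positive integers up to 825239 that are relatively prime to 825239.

798336

Factor: 825239 = 67 · 109 · 113.
φ(825239) = (67−1) · (109−1) · (113−1) = 66 · 108 · 112 = 798336.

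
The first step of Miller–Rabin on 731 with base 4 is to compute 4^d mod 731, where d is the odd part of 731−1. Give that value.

731 − 1 = 730 = 2^1 · 365, so d = 365.
4^1 ≡ 4 (mod 731)
4^2 ≡ 4^2 = 16 ≡ 16 (mod 731)
4^4 ≡ 16^2 = 256 ≡ 256 (mod 731)
4^8 ≡ 256^2 = 65536 ≡ 477 (mod 731)
4^16 ≡ 477^2 = 227529 ≡ 188 (mod 731)
4^32 ≡ 188^2 = 35344 ≡ 256 (mod 731)
4^64 ≡ 256^2 = 65536 ≡ 477 (mod 731)
4^128 ≡ 477^2 = 227529 ≡ 188 (mod 731)
4^256 ≡ 188^2 = 35344 ≡ 256 (mod 731)
365 = 256 + 64 + 32 + 8 + 4 + 1 in binary powers of 2.
So 4^365 ≡ 256 · 477 · 256 · 477 · 256 · 4 ≡ 4 (mod 731).
Squaring chain: 4; never reaches −1, so base 4 is a Miller–Rabin witness that 731 is composite.

4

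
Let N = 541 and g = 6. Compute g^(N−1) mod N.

1

6^1 ≡ 6 (mod 541)
6^2 ≡ 6^2 = 36 ≡ 36 (mod 541)
6^4 ≡ 36^2 = 1296 ≡ 214 (mod 541)
6^8 ≡ 214^2 = 45796 ≡ 352 (mod 541)
6^16 ≡ 352^2 = 123904 ≡ 15 (mod 541)
6^32 ≡ 15^2 = 225 ≡ 225 (mod 541)
6^64 ≡ 225^2 = 50625 ≡ 312 (mod 541)
6^128 ≡ 312^2 = 97344 ≡ 505 (mod 541)
6^256 ≡ 505^2 = 255025 ≡ 214 (mod 541)
6^512 ≡ 214^2 = 45796 ≡ 352 (mod 541)
540 = 512 + 16 + 8 + 4 in binary powers of 2.
So 6^540 ≡ 352 · 15 · 352 · 214 ≡ 1 (mod 541).
Since the result is 1, base 6 gives no evidence that 541 is composite.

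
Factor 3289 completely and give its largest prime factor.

23

3289 = 11 · 299
299 = 13 · 23
23 is prime.
So 3289 = 11 · 13 · 23; the largest prime factor is 23.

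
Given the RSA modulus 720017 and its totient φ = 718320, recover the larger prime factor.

877

φ(n) = (p−1)(q−1) = n − (p+q) + 1, so p + q = 720017 − 718320 + 1 = 1698.
p and q are the roots of t² − 1698t + 720017 = 0.
Discriminant: 1698² − 4·720017 = 2883204 − 2880068 = 3136; √3136 = 56.
q = (1698 − 56)/2 = 821, p = (1698 + 56)/2 = 877.
Check: 821 · 877 = 720017.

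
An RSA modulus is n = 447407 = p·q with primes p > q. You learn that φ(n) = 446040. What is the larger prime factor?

827

φ(n) = (p−1)(q−1) = n − (p+q) + 1, so p + q = 447407 − 446040 + 1 = 1368.
p and q are the roots of t² − 1368t + 447407 = 0.
Discriminant: 1368² − 4·447407 = 1871424 − 1789628 = 81796; √81796 = 286.
q = (1368 − 286)/2 = 541, p = (1368 + 286)/2 = 827.
Check: 541 · 827 = 447407.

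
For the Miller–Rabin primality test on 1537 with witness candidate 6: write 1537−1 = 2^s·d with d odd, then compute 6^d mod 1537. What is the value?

216

1537 − 1 = 1536 = 2^9 · 3, so d = 3.
6^1 ≡ 6 (mod 1537)
6^2 ≡ 6^2 = 36 ≡ 36 (mod 1537)
3 = 2 + 1 in binary powers of 2.
So 6^3 ≡ 36 · 6 ≡ 216 (mod 1537).
Squaring chain: 216 → 546 → 1475 → 770 → 1155 → 1446 → 596 → 169 → 895; never reaches −1, so base 6 is a Miller–Rabin witness that 1537 is composite.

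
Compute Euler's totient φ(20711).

Factor: 20711 = 139 · 149.
φ(20711) = (139−1) · (149−1) = 138 · 148 = 20424.

20424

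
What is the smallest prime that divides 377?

13

377 is odd.
Digit sum 17, not divisible by 3.
Ends in 7: not divisible by 5.
7: 377 = 7·53 + 6
11: 377 = 11·34 + 3
13: 377 = 13·29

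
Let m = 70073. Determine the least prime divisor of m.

70073 is odd.
Digit sum 17, not divisible by 3.
Ends in 3: not divisible by 5.
7: 70073 = 7·10010 + 3
11: 70073 = 11·6370 + 3
13: 70073 = 13·5390 + 3
17: 70073 = 17·4121 + 16
19: 70073 = 19·3688 + 1
23: 70073 = 23·3046 + 15
29: 70073 = 29·2416 + 9
31: 70073 = 31·2260 + 13
37: 70073 = 37·1893 + 32
41: 70073 = 41·1709 + 4
43: 70073 = 43·1629 + 26
47: 70073 = 47·1490 + 43
53: 70073 = 53·1322 + 7
59: 70073 = 59·1187 + 40
61: 70073 = 61·1148 + 45
67: 70073 = 67·1045 + 58
71: 70073 = 71·986 + 67
73: 70073 = 73·959 + 66
79: 70073 = 79·887

79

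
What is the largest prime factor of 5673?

61

5673 = 3 · 1891
1891 = 31 · 61
61 is prime.
So 5673 = 3 · 31 · 61; the largest prime factor is 61.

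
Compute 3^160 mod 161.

3^1 ≡ 3 (mod 161)
3^2 ≡ 3^2 = 9 ≡ 9 (mod 161)
3^4 ≡ 9^2 = 81 ≡ 81 (mod 161)
3^8 ≡ 81^2 = 6561 ≡ 121 (mod 161)
3^16 ≡ 121^2 = 14641 ≡ 151 (mod 161)
3^32 ≡ 151^2 = 22801 ≡ 100 (mod 161)
3^64 ≡ 100^2 = 10000 ≡ 18 (mod 161)
3^128 ≡ 18^2 = 324 ≡ 2 (mod 161)
160 = 128 + 32 in binary powers of 2.
So 3^160 ≡ 2 · 100 ≡ 39 (mod 161).
Since 39 ≠ 1, base 3 is a Fermat witness: 161 is composite.

39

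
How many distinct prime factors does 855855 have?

6

855855 = 3^2 · 95095
95095 = 5 · 19019
19019 = 7 · 2717
2717 = 11 · 247
247 = 13 · 19
855855 = 3^2 · 5 · 7 · 11 · 13 · 19, which has 6 distinct prime factors.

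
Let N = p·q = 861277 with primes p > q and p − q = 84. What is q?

Since p = q + 84, we have 861277 = q(q + 84), so q² + 84q − 861277 = 0.
Discriminant: 84² + 4·861277 = 7056 + 3445108 = 3452164; √3452164 = 1858.
q = (−84 + 1858)/2 = 887, and p = q + 84 = 971.
Check: 887 · 971 = 861277.

887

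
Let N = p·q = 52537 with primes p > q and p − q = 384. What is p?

491

Since p = q + 384, we have 52537 = q(q + 384), so q² + 384q − 52537 = 0.
Discriminant: 384² + 4·52537 = 147456 + 210148 = 357604; √357604 = 598.
q = (−384 + 598)/2 = 107, and p = q + 384 = 491.
Check: 107 · 491 = 52537.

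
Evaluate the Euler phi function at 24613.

24300

Factor: 24613 = 151 · 163.
φ(24613) = (151−1) · (163−1) = 150 · 162 = 24300.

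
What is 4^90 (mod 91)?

4^1 ≡ 4 (mod 91)
4^2 ≡ 4^2 = 16 ≡ 16 (mod 91)
4^4 ≡ 16^2 = 256 ≡ 74 (mod 91)
4^8 ≡ 74^2 = 5476 ≡ 16 (mod 91)
4^16 ≡ 16^2 = 256 ≡ 74 (mod 91)
4^32 ≡ 74^2 = 5476 ≡ 16 (mod 91)
4^64 ≡ 16^2 = 256 ≡ 74 (mod 91)
90 = 64 + 16 + 8 + 2 in binary powers of 2.
So 4^90 ≡ 74 · 74 · 16 · 16 ≡ 1 (mod 91).
Since the result is 1, base 4 gives no evidence that 91 is composite.

1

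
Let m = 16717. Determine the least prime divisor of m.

73

16717 is odd.
Digit sum 22, not divisible by 3.
Ends in 7: not divisible by 5.
7: 16717 = 7·2388 + 1
11: 16717 = 11·1519 + 8
13: 16717 = 13·1285 + 12
17: 16717 = 17·983 + 6
19: 16717 = 19·879 + 16
23: 16717 = 23·726 + 19
29: 16717 = 29·576 + 13
31: 16717 = 31·539 + 8
37: 16717 = 37·451 + 30
41: 16717 = 41·407 + 30
43: 16717 = 43·388 + 33
47: 16717 = 47·355 + 32
53: 16717 = 53·315 + 22
59: 16717 = 59·283 + 20
61: 16717 = 61·274 + 3
67: 16717 = 67·249 + 34
71: 16717 = 71·235 + 32
73: 16717 = 73·229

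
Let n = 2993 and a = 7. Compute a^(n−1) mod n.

1322

7^1 ≡ 7 (mod 2993)
7^2 ≡ 7^2 = 49 ≡ 49 (mod 2993)
7^4 ≡ 49^2 = 2401 ≡ 2401 (mod 2993)
7^8 ≡ 2401^2 = 5764801 ≡ 283 (mod 2993)
7^16 ≡ 283^2 = 80089 ≡ 2271 (mod 2993)
7^32 ≡ 2271^2 = 5157441 ≡ 502 (mod 2993)
7^64 ≡ 502^2 = 252004 ≡ 592 (mod 2993)
7^128 ≡ 592^2 = 350464 ≡ 283 (mod 2993)
7^256 ≡ 283^2 = 80089 ≡ 2271 (mod 2993)
7^512 ≡ 2271^2 = 5157441 ≡ 502 (mod 2993)
7^1024 ≡ 502^2 = 252004 ≡ 592 (mod 2993)
7^2048 ≡ 592^2 = 350464 ≡ 283 (mod 2993)
2992 = 2048 + 512 + 256 + 128 + 32 + 16 in binary powers of 2.
So 7^2992 ≡ 283 · 502 · 2271 · 283 · 502 · 2271 ≡ 1322 (mod 2993).
Since 1322 ≠ 1, base 7 is a Fermat witness: 2993 is composite.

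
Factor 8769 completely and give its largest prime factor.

8769 = 3 · 2923
2923 = 37 · 79
79 is prime.
So 8769 = 3 · 37 · 79; the largest prime factor is 79.

79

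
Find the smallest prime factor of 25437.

3

25437 is odd.
Digit sum 21, divisible by 3.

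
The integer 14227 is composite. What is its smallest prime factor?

14227 is odd.
Digit sum 16, not divisible by 3.
Ends in 7: not divisible by 5.
7: 14227 = 7·2032 + 3
11: 14227 = 11·1293 + 4
13: 14227 = 13·1094 + 5
17: 14227 = 17·836 + 15
19: 14227 = 19·748 + 15
23: 14227 = 23·618 + 13
29: 14227 = 29·490 + 17
31: 14227 = 31·458 + 29
37: 14227 = 37·384 + 19
41: 14227 = 41·347

41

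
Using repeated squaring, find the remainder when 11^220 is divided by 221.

81

11^1 ≡ 11 (mod 221)
11^2 ≡ 11^2 = 121 ≡ 121 (mod 221)
11^4 ≡ 121^2 = 14641 ≡ 55 (mod 221)
11^8 ≡ 55^2 = 3025 ≡ 152 (mod 221)
11^16 ≡ 152^2 = 23104 ≡ 120 (mod 221)
11^32 ≡ 120^2 = 14400 ≡ 35 (mod 221)
11^64 ≡ 35^2 = 1225 ≡ 120 (mod 221)
11^128 ≡ 120^2 = 14400 ≡ 35 (mod 221)
220 = 128 + 64 + 16 + 8 + 4 in binary powers of 2.
So 11^220 ≡ 35 · 120 · 120 · 152 · 55 ≡ 81 (mod 221).
Since 81 ≠ 1, base 11 is a Fermat witness: 221 is composite.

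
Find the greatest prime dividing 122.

61

122 = 2 · 61
61 is prime.
So 122 = 2 · 61; the largest prime factor is 61.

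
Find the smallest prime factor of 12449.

59

12449 is odd.
Digit sum 20, not divisible by 3.
Ends in 9: not divisible by 5.
7: 12449 = 7·1778 + 3
11: 12449 = 11·1131 + 8
13: 12449 = 13·957 + 8
17: 12449 = 17·732 + 5
19: 12449 = 19·655 + 4
23: 12449 = 23·541 + 6
29: 12449 = 29·429 + 8
31: 12449 = 31·401 + 18
37: 12449 = 37·336 + 17
41: 12449 = 41·303 + 26
43: 12449 = 43·289 + 22
47: 12449 = 47·264 + 41
53: 12449 = 53·234 + 47
59: 12449 = 59·211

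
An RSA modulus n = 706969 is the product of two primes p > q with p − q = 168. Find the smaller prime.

Since p = q + 168, we have 706969 = q(q + 168), so q² + 168q − 706969 = 0.
Discriminant: 168² + 4·706969 = 28224 + 2827876 = 2856100; √2856100 = 1690.
q = (−168 + 1690)/2 = 761, and p = q + 168 = 929.
Check: 761 · 929 = 706969.

761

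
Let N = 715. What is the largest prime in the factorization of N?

715 = 5 · 143
143 = 11 · 13
13 is prime.
So 715 = 5 · 11 · 13; the largest prime factor is 13.

13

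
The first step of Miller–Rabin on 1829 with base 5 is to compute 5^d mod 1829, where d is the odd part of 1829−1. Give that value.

1462

1829 − 1 = 1828 = 2^2 · 457, so d = 457.
5^1 ≡ 5 (mod 1829)
5^2 ≡ 5^2 = 25 ≡ 25 (mod 1829)
5^4 ≡ 25^2 = 625 ≡ 625 (mod 1829)
5^8 ≡ 625^2 = 390625 ≡ 1048 (mod 1829)
5^16 ≡ 1048^2 = 1098304 ≡ 904 (mod 1829)
5^32 ≡ 904^2 = 817216 ≡ 1482 (mod 1829)
5^64 ≡ 1482^2 = 2196324 ≡ 1524 (mod 1829)
5^128 ≡ 1524^2 = 2322576 ≡ 1575 (mod 1829)
5^256 ≡ 1575^2 = 2480625 ≡ 501 (mod 1829)
457 = 256 + 128 + 64 + 8 + 1 in binary powers of 2.
So 5^457 ≡ 501 · 1575 · 1524 · 1048 · 5 ≡ 1462 (mod 1829).
Squaring chain: 1462 → 1172; never reaches −1, so base 5 is a Miller–Rabin witness that 1829 is composite.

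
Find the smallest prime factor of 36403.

59

36403 is odd.
Digit sum 16, not divisible by 3.
Ends in 3: not divisible by 5.
7: 36403 = 7·5200 + 3
11: 36403 = 11·3309 + 4
13: 36403 = 13·2800 + 3
17: 36403 = 17·2141 + 6
19: 36403 = 19·1915 + 18
23: 36403 = 23·1582 + 17
29: 36403 = 29·1255 + 8
31: 36403 = 31·1174 + 9
37: 36403 = 37·983 + 32
41: 36403 = 41·887 + 36
43: 36403 = 43·846 + 25
47: 36403 = 47·774 + 25
53: 36403 = 53·686 + 45
59: 36403 = 59·617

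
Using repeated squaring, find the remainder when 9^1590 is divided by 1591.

9^1 ≡ 9 (mod 1591)
9^2 ≡ 9^2 = 81 ≡ 81 (mod 1591)
9^4 ≡ 81^2 = 6561 ≡ 197 (mod 1591)
9^8 ≡ 197^2 = 38809 ≡ 625 (mod 1591)
9^16 ≡ 625^2 = 390625 ≡ 830 (mod 1591)
9^32 ≡ 830^2 = 688900 ≡ 1588 (mod 1591)
9^64 ≡ 1588^2 = 2521744 ≡ 9 (mod 1591)
9^128 ≡ 9^2 = 81 ≡ 81 (mod 1591)
9^256 ≡ 81^2 = 6561 ≡ 197 (mod 1591)
9^512 ≡ 197^2 = 38809 ≡ 625 (mod 1591)
9^1024 ≡ 625^2 = 390625 ≡ 830 (mod 1591)
1590 = 1024 + 512 + 32 + 16 + 4 + 2 in binary powers of 2.
So 9^1590 ≡ 830 · 625 · 1588 · 830 · 197 · 81 ≡ 269 (mod 1591).
Since 269 ≠ 1, base 9 is a Fermat witness: 1591 is composite.

269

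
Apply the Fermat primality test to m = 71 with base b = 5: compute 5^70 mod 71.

1

5^1 ≡ 5 (mod 71)
5^2 ≡ 5^2 = 25 ≡ 25 (mod 71)
5^4 ≡ 25^2 = 625 ≡ 57 (mod 71)
5^8 ≡ 57^2 = 3249 ≡ 54 (mod 71)
5^16 ≡ 54^2 = 2916 ≡ 5 (mod 71)
5^32 ≡ 5^2 = 25 ≡ 25 (mod 71)
5^64 ≡ 25^2 = 625 ≡ 57 (mod 71)
70 = 64 + 4 + 2 in binary powers of 2.
So 5^70 ≡ 57 · 57 · 25 ≡ 1 (mod 71).
Since the result is 1, base 5 gives no evidence that 71 is composite.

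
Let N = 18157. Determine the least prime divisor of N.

67

18157 is odd.
Digit sum 22, not divisible by 3.
Ends in 7: not divisible by 5.
7: 18157 = 7·2593 + 6
11: 18157 = 11·1650 + 7
13: 18157 = 13·1396 + 9
17: 18157 = 17·1068 + 1
19: 18157 = 19·955 + 12
23: 18157 = 23·789 + 10
29: 18157 = 29·626 + 3
31: 18157 = 31·585 + 22
37: 18157 = 37·490 + 27
41: 18157 = 41·442 + 35
43: 18157 = 43·422 + 11
47: 18157 = 47·386 + 15
53: 18157 = 53·342 + 31
59: 18157 = 59·307 + 44
61: 18157 = 61·297 + 40
67: 18157 = 67·271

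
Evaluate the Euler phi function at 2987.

2856

Factor: 2987 = 29 · 103.
φ(2987) = (29−1) · (103−1) = 28 · 102 = 2856.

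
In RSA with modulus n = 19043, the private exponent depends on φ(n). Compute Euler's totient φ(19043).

18768

Factor: 19043 = 137 · 139.
φ(19043) = (137−1) · (139−1) = 136 · 138 = 18768.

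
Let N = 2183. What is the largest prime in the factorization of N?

2183 = 37 · 59
59 is prime.
So 2183 = 37 · 59; the largest prime factor is 59.

59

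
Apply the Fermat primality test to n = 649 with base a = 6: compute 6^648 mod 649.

6^1 ≡ 6 (mod 649)
6^2 ≡ 6^2 = 36 ≡ 36 (mod 649)
6^4 ≡ 36^2 = 1296 ≡ 647 (mod 649)
6^8 ≡ 647^2 = 418609 ≡ 4 (mod 649)
6^16 ≡ 4^2 = 16 ≡ 16 (mod 649)
6^32 ≡ 16^2 = 256 ≡ 256 (mod 649)
6^64 ≡ 256^2 = 65536 ≡ 636 (mod 649)
6^128 ≡ 636^2 = 404496 ≡ 169 (mod 649)
6^256 ≡ 169^2 = 28561 ≡ 5 (mod 649)
6^512 ≡ 5^2 = 25 ≡ 25 (mod 649)
648 = 512 + 128 + 8 in binary powers of 2.
So 6^648 ≡ 25 · 169 · 4 ≡ 26 (mod 649).
Since 26 ≠ 1, base 6 is a Fermat witness: 649 is composite.

26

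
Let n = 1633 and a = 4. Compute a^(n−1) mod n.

1222

4^1 ≡ 4 (mod 1633)
4^2 ≡ 4^2 = 16 ≡ 16 (mod 1633)
4^4 ≡ 16^2 = 256 ≡ 256 (mod 1633)
4^8 ≡ 256^2 = 65536 ≡ 216 (mod 1633)
4^16 ≡ 216^2 = 46656 ≡ 932 (mod 1633)
4^32 ≡ 932^2 = 868624 ≡ 1501 (mod 1633)
4^64 ≡ 1501^2 = 2253001 ≡ 1094 (mod 1633)
4^128 ≡ 1094^2 = 1196836 ≡ 1480 (mod 1633)
4^256 ≡ 1480^2 = 2190400 ≡ 547 (mod 1633)
4^512 ≡ 547^2 = 299209 ≡ 370 (mod 1633)
4^1024 ≡ 370^2 = 136900 ≡ 1361 (mod 1633)
1632 = 1024 + 512 + 64 + 32 in binary powers of 2.
So 4^1632 ≡ 1361 · 370 · 1094 · 1501 ≡ 1222 (mod 1633).
Since 1222 ≠ 1, base 4 is a Fermat witness: 1633 is composite.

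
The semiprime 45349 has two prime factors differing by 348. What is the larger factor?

449

Since p = q + 348, we have 45349 = q(q + 348), so q² + 348q − 45349 = 0.
Discriminant: 348² + 4·45349 = 121104 + 181396 = 302500; √302500 = 550.
q = (−348 + 550)/2 = 101, and p = q + 348 = 449.
Check: 101 · 449 = 45349.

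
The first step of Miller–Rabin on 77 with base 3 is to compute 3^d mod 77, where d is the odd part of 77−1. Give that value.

59

77 − 1 = 76 = 2^2 · 19, so d = 19.
3^1 ≡ 3 (mod 77)
3^2 ≡ 3^2 = 9 ≡ 9 (mod 77)
3^4 ≡ 9^2 = 81 ≡ 4 (mod 77)
3^8 ≡ 4^2 = 16 ≡ 16 (mod 77)
3^16 ≡ 16^2 = 256 ≡ 25 (mod 77)
19 = 16 + 2 + 1 in binary powers of 2.
So 3^19 ≡ 25 · 9 · 3 ≡ 59 (mod 77).
Squaring chain: 59 → 16; never reaches −1, so base 3 is a Miller–Rabin witness that 77 is composite.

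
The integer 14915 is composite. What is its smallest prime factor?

14915 is odd.
Digit sum 20, not divisible by 3.
Ends in 5: divisible by 5.

5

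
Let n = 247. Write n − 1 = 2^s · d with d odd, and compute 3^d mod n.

247 − 1 = 246 = 2^1 · 123, so d = 123.
3^1 ≡ 3 (mod 247)
3^2 ≡ 3^2 = 9 ≡ 9 (mod 247)
3^4 ≡ 9^2 = 81 ≡ 81 (mod 247)
3^8 ≡ 81^2 = 6561 ≡ 139 (mod 247)
3^16 ≡ 139^2 = 19321 ≡ 55 (mod 247)
3^32 ≡ 55^2 = 3025 ≡ 61 (mod 247)
3^64 ≡ 61^2 = 3721 ≡ 16 (mod 247)
123 = 64 + 32 + 16 + 8 + 2 + 1 in binary powers of 2.
So 3^123 ≡ 16 · 61 · 55 · 139 · 9 · 3 ≡ 183 (mod 247).
Squaring chain: 183; never reaches −1, so base 3 is a Miller–Rabin witness that 247 is composite.

183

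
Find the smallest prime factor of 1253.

7

1253 is odd.
Digit sum 11, not divisible by 3.
Ends in 3: not divisible by 5.
7: 1253 = 7·179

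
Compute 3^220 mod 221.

55

3^1 ≡ 3 (mod 221)
3^2 ≡ 3^2 = 9 ≡ 9 (mod 221)
3^4 ≡ 9^2 = 81 ≡ 81 (mod 221)
3^8 ≡ 81^2 = 6561 ≡ 152 (mod 221)
3^16 ≡ 152^2 = 23104 ≡ 120 (mod 221)
3^32 ≡ 120^2 = 14400 ≡ 35 (mod 221)
3^64 ≡ 35^2 = 1225 ≡ 120 (mod 221)
3^128 ≡ 120^2 = 14400 ≡ 35 (mod 221)
220 = 128 + 64 + 16 + 8 + 4 in binary powers of 2.
So 3^220 ≡ 35 · 120 · 120 · 152 · 81 ≡ 55 (mod 221).
Since 55 ≠ 1, base 3 is a Fermat witness: 221 is composite.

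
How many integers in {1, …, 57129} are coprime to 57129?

Factor: 57129 = 3 · 137 · 139.
φ(57129) = (3−1) · (137−1) · (139−1) = 2 · 136 · 138 = 37536.

37536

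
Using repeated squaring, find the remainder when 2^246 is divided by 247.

2^1 ≡ 2 (mod 247)
2^2 ≡ 2^2 = 4 ≡ 4 (mod 247)
2^4 ≡ 4^2 = 16 ≡ 16 (mod 247)
2^8 ≡ 16^2 = 256 ≡ 9 (mod 247)
2^16 ≡ 9^2 = 81 ≡ 81 (mod 247)
2^32 ≡ 81^2 = 6561 ≡ 139 (mod 247)
2^64 ≡ 139^2 = 19321 ≡ 55 (mod 247)
2^128 ≡ 55^2 = 3025 ≡ 61 (mod 247)
246 = 128 + 64 + 32 + 16 + 4 + 2 in binary powers of 2.
So 2^246 ≡ 61 · 55 · 139 · 81 · 16 · 4 ≡ 220 (mod 247).
Since 220 ≠ 1, base 2 is a Fermat witness: 247 is composite.

220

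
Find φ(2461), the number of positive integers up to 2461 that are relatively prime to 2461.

2332

Factor: 2461 = 23 · 107.
φ(2461) = (23−1) · (107−1) = 22 · 106 = 2332.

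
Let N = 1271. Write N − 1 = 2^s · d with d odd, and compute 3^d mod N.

1271 − 1 = 1270 = 2^1 · 635, so d = 635.
3^1 ≡ 3 (mod 1271)
3^2 ≡ 3^2 = 9 ≡ 9 (mod 1271)
3^4 ≡ 9^2 = 81 ≡ 81 (mod 1271)
3^8 ≡ 81^2 = 6561 ≡ 206 (mod 1271)
3^16 ≡ 206^2 = 42436 ≡ 493 (mod 1271)
3^32 ≡ 493^2 = 243049 ≡ 288 (mod 1271)
3^64 ≡ 288^2 = 82944 ≡ 329 (mod 1271)
3^128 ≡ 329^2 = 108241 ≡ 206 (mod 1271)
3^256 ≡ 206^2 = 42436 ≡ 493 (mod 1271)
3^512 ≡ 493^2 = 243049 ≡ 288 (mod 1271)
635 = 512 + 64 + 32 + 16 + 8 + 2 + 1 in binary powers of 2.
So 3^635 ≡ 288 · 329 · 288 · 493 · 206 · 9 · 3 ≡ 150 (mod 1271).
Squaring chain: 150; never reaches −1, so base 3 is a Miller–Rabin witness that 1271 is composite.

150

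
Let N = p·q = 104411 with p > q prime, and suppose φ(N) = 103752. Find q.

φ(n) = (p−1)(q−1) = n − (p+q) + 1, so p + q = 104411 − 103752 + 1 = 660.
p and q are the roots of t² − 660t + 104411 = 0.
Discriminant: 660² − 4·104411 = 435600 − 417644 = 17956; √17956 = 134.
q = (660 − 134)/2 = 263, p = (660 + 134)/2 = 397.
Check: 263 · 397 = 104411.

263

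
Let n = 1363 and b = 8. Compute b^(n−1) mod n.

573

8^1 ≡ 8 (mod 1363)
8^2 ≡ 8^2 = 64 ≡ 64 (mod 1363)
8^4 ≡ 64^2 = 4096 ≡ 7 (mod 1363)
8^8 ≡ 7^2 = 49 ≡ 49 (mod 1363)
8^16 ≡ 49^2 = 2401 ≡ 1038 (mod 1363)
8^32 ≡ 1038^2 = 1077444 ≡ 674 (mod 1363)
8^64 ≡ 674^2 = 454276 ≡ 397 (mod 1363)
8^128 ≡ 397^2 = 157609 ≡ 864 (mod 1363)
8^256 ≡ 864^2 = 746496 ≡ 935 (mod 1363)
8^512 ≡ 935^2 = 874225 ≡ 542 (mod 1363)
8^1024 ≡ 542^2 = 293764 ≡ 719 (mod 1363)
1362 = 1024 + 256 + 64 + 16 + 2 in binary powers of 2.
So 8^1362 ≡ 719 · 935 · 397 · 1038 · 64 ≡ 573 (mod 1363).
Since 573 ≠ 1, base 8 is a Fermat witness: 1363 is composite.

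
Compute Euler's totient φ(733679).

Factor: 733679 = 53 · 109 · 127.
φ(733679) = (53−1) · (109−1) · (127−1) = 52 · 108 · 126 = 707616.

707616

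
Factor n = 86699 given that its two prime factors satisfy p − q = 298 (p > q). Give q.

Since p = q + 298, we have 86699 = q(q + 298), so q² + 298q − 86699 = 0.
Discriminant: 298² + 4·86699 = 88804 + 346796 = 435600; √435600 = 660.
q = (−298 + 660)/2 = 181, and p = q + 298 = 479.
Check: 181 · 479 = 86699.

181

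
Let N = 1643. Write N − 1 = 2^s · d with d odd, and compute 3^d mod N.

1643 − 1 = 1642 = 2^1 · 821, so d = 821.
3^1 ≡ 3 (mod 1643)
3^2 ≡ 3^2 = 9 ≡ 9 (mod 1643)
3^4 ≡ 9^2 = 81 ≡ 81 (mod 1643)
3^8 ≡ 81^2 = 6561 ≡ 1632 (mod 1643)
3^16 ≡ 1632^2 = 2663424 ≡ 121 (mod 1643)
3^32 ≡ 121^2 = 14641 ≡ 1497 (mod 1643)
3^64 ≡ 1497^2 = 2241009 ≡ 1600 (mod 1643)
3^128 ≡ 1600^2 = 2560000 ≡ 206 (mod 1643)
3^256 ≡ 206^2 = 42436 ≡ 1361 (mod 1643)
3^512 ≡ 1361^2 = 1852321 ≡ 660 (mod 1643)
821 = 512 + 256 + 32 + 16 + 4 + 1 in binary powers of 2.
So 3^821 ≡ 660 · 1361 · 1497 · 121 · 81 · 3 ≡ 1532 (mod 1643).
Squaring chain: 1532; never reaches −1, so base 3 is a Miller–Rabin witness that 1643 is composite.

1532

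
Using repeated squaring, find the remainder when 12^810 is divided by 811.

1

12^1 ≡ 12 (mod 811)
12^2 ≡ 12^2 = 144 ≡ 144 (mod 811)
12^4 ≡ 144^2 = 20736 ≡ 461 (mod 811)
12^8 ≡ 461^2 = 212521 ≡ 39 (mod 811)
12^16 ≡ 39^2 = 1521 ≡ 710 (mod 811)
12^32 ≡ 710^2 = 504100 ≡ 469 (mod 811)
12^64 ≡ 469^2 = 219961 ≡ 180 (mod 811)
12^128 ≡ 180^2 = 32400 ≡ 771 (mod 811)
12^256 ≡ 771^2 = 594441 ≡ 789 (mod 811)
12^512 ≡ 789^2 = 622521 ≡ 484 (mod 811)
810 = 512 + 256 + 32 + 8 + 2 in binary powers of 2.
So 12^810 ≡ 484 · 789 · 469 · 39 · 144 ≡ 1 (mod 811).
Since the result is 1, base 12 gives no evidence that 811 is composite.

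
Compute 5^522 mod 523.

1

5^1 ≡ 5 (mod 523)
5^2 ≡ 5^2 = 25 ≡ 25 (mod 523)
5^4 ≡ 25^2 = 625 ≡ 102 (mod 523)
5^8 ≡ 102^2 = 10404 ≡ 467 (mod 523)
5^16 ≡ 467^2 = 218089 ≡ 521 (mod 523)
5^32 ≡ 521^2 = 271441 ≡ 4 (mod 523)
5^64 ≡ 4^2 = 16 ≡ 16 (mod 523)
5^128 ≡ 16^2 = 256 ≡ 256 (mod 523)
5^256 ≡ 256^2 = 65536 ≡ 161 (mod 523)
5^512 ≡ 161^2 = 25921 ≡ 294 (mod 523)
522 = 512 + 8 + 2 in binary powers of 2.
So 5^522 ≡ 294 · 467 · 25 ≡ 1 (mod 523).
Since the result is 1, base 5 gives no evidence that 523 is composite.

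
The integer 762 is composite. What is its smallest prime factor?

762 is even: 2 divides it.

2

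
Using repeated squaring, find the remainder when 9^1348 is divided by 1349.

9^1 ≡ 9 (mod 1349)
9^2 ≡ 9^2 = 81 ≡ 81 (mod 1349)
9^4 ≡ 81^2 = 6561 ≡ 1165 (mod 1349)
9^8 ≡ 1165^2 = 1357225 ≡ 131 (mod 1349)
9^16 ≡ 131^2 = 17161 ≡ 973 (mod 1349)
9^32 ≡ 973^2 = 946729 ≡ 1080 (mod 1349)
9^64 ≡ 1080^2 = 1166400 ≡ 864 (mod 1349)
9^128 ≡ 864^2 = 746496 ≡ 499 (mod 1349)
9^256 ≡ 499^2 = 249001 ≡ 785 (mod 1349)
9^512 ≡ 785^2 = 616225 ≡ 1081 (mod 1349)
9^1024 ≡ 1081^2 = 1168561 ≡ 327 (mod 1349)
1348 = 1024 + 256 + 64 + 4 in binary powers of 2.
So 9^1348 ≡ 327 · 785 · 864 · 1165 ≡ 1068 (mod 1349).
Since 1068 ≠ 1, base 9 is a Fermat witness: 1349 is composite.

1068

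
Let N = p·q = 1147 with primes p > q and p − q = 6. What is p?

37

Since p = q + 6, we have 1147 = q(q + 6), so q² + 6q − 1147 = 0.
Discriminant: 6² + 4·1147 = 36 + 4588 = 4624; √4624 = 68.
q = (−6 + 68)/2 = 31, and p = q + 6 = 37.
Check: 31 · 37 = 1147.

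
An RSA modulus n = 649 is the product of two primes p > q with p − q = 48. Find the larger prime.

59

Since p = q + 48, we have 649 = q(q + 48), so q² + 48q − 649 = 0.
Discriminant: 48² + 4·649 = 2304 + 2596 = 4900; √4900 = 70.
q = (−48 + 70)/2 = 11, and p = q + 48 = 59.
Check: 11 · 59 = 649.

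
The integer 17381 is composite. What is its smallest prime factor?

17381 is odd.
Digit sum 20, not divisible by 3.
Ends in 1: not divisible by 5.
7: 17381 = 7·2483

7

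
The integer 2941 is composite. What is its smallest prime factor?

2941 is odd.
Digit sum 16, not divisible by 3.
Ends in 1: not divisible by 5.
7: 2941 = 7·420 + 1
11: 2941 = 11·267 + 4
13: 2941 = 13·226 + 3
17: 2941 = 17·173

17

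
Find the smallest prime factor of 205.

205 is odd.
Digit sum 7, not divisible by 3.
Ends in 5: divisible by 5.

5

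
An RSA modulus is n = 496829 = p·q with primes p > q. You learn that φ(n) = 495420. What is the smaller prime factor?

691

φ(n) = (p−1)(q−1) = n − (p+q) + 1, so p + q = 496829 − 495420 + 1 = 1410.
p and q are the roots of t² − 1410t + 496829 = 0.
Discriminant: 1410² − 4·496829 = 1988100 − 1987316 = 784; √784 = 28.
q = (1410 − 28)/2 = 691, p = (1410 + 28)/2 = 719.
Check: 691 · 719 = 496829.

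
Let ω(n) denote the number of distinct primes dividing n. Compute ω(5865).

4

5865 = 3 · 1955
1955 = 5 · 391
391 = 17 · 23
5865 = 3 · 5 · 17 · 23, which has 4 distinct prime factors.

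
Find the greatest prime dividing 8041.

8041 = 11 · 731
731 = 17 · 43
43 is prime.
So 8041 = 11 · 17 · 43; the largest prime factor is 43.

43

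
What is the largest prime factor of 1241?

73

1241 = 17 · 73
73 is prime.
So 1241 = 17 · 73; the largest prime factor is 73.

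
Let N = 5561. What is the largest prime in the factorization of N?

83

5561 = 67 · 83
83 is prime.
So 5561 = 67 · 83; the largest prime factor is 83.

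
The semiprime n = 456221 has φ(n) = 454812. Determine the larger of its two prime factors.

907

φ(n) = (p−1)(q−1) = n − (p+q) + 1, so p + q = 456221 − 454812 + 1 = 1410.
p and q are the roots of t² − 1410t + 456221 = 0.
Discriminant: 1410² − 4·456221 = 1988100 − 1824884 = 163216; √163216 = 404.
q = (1410 − 404)/2 = 503, p = (1410 + 404)/2 = 907.
Check: 503 · 907 = 456221.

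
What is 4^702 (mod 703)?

1

4^1 ≡ 4 (mod 703)
4^2 ≡ 4^2 = 16 ≡ 16 (mod 703)
4^4 ≡ 16^2 = 256 ≡ 256 (mod 703)
4^8 ≡ 256^2 = 65536 ≡ 157 (mod 703)
4^16 ≡ 157^2 = 24649 ≡ 44 (mod 703)
4^32 ≡ 44^2 = 1936 ≡ 530 (mod 703)
4^64 ≡ 530^2 = 280900 ≡ 403 (mod 703)
4^128 ≡ 403^2 = 162409 ≡ 16 (mod 703)
4^256 ≡ 16^2 = 256 ≡ 256 (mod 703)
4^512 ≡ 256^2 = 65536 ≡ 157 (mod 703)
702 = 512 + 128 + 32 + 16 + 8 + 4 + 2 in binary powers of 2.
So 4^702 ≡ 157 · 16 · 530 · 44 · 157 · 256 · 16 ≡ 1 (mod 703).
Since the result is 1, base 4 gives no evidence that 703 is composite.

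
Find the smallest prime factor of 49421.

73

49421 is odd.
Digit sum 20, not divisible by 3.
Ends in 1: not divisible by 5.
7: 49421 = 7·7060 + 1
11: 49421 = 11·4492 + 9
13: 49421 = 13·3801 + 8
17: 49421 = 17·2907 + 2
19: 49421 = 19·2601 + 2
23: 49421 = 23·2148 + 17
29: 49421 = 29·1704 + 5
31: 49421 = 31·1594 + 7
37: 49421 = 37·1335 + 26
41: 49421 = 41·1205 + 16
43: 49421 = 43·1149 + 14
47: 49421 = 47·1051 + 24
53: 49421 = 53·932 + 25
59: 49421 = 59·837 + 38
61: 49421 = 61·810 + 11
67: 49421 = 67·737 + 42
71: 49421 = 71·696 + 5
73: 49421 = 73·677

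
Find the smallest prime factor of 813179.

53

813179 is odd.
Digit sum 29, not divisible by 3.
Ends in 9: not divisible by 5.
7: 813179 = 7·116168 + 3
11: 813179 = 11·73925 + 4
13: 813179 = 13·62552 + 3
17: 813179 = 17·47834 + 1
19: 813179 = 19·42798 + 17
23: 813179 = 23·35355 + 14
29: 813179 = 29·28040 + 19
31: 813179 = 31·26231 + 18
37: 813179 = 37·21977 + 30
41: 813179 = 41·19833 + 26
43: 813179 = 43·18911 + 6
47: 813179 = 47·17301 + 32
53: 813179 = 53·15343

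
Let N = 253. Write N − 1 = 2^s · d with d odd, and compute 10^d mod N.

21

253 − 1 = 252 = 2^2 · 63, so d = 63.
10^1 ≡ 10 (mod 253)
10^2 ≡ 10^2 = 100 ≡ 100 (mod 253)
10^4 ≡ 100^2 = 10000 ≡ 133 (mod 253)
10^8 ≡ 133^2 = 17689 ≡ 232 (mod 253)
10^16 ≡ 232^2 = 53824 ≡ 188 (mod 253)
10^32 ≡ 188^2 = 35344 ≡ 177 (mod 253)
63 = 32 + 16 + 8 + 4 + 2 + 1 in binary powers of 2.
So 10^63 ≡ 177 · 188 · 232 · 133 · 100 · 10 ≡ 21 (mod 253).
Squaring chain: 21 → 188; never reaches −1, so base 10 is a Miller–Rabin witness that 253 is composite.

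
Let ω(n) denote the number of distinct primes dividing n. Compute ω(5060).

4

5060 = 2^2 · 1265
1265 = 5 · 253
253 = 11 · 23
5060 = 2^2 · 5 · 11 · 23, which has 4 distinct prime factors.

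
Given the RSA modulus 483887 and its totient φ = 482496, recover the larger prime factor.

719

φ(n) = (p−1)(q−1) = n − (p+q) + 1, so p + q = 483887 − 482496 + 1 = 1392.
p and q are the roots of t² − 1392t + 483887 = 0.
Discriminant: 1392² − 4·483887 = 1937664 − 1935548 = 2116; √2116 = 46.
q = (1392 − 46)/2 = 673, p = (1392 + 46)/2 = 719.
Check: 673 · 719 = 483887.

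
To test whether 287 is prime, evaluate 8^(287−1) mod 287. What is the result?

113

8^1 ≡ 8 (mod 287)
8^2 ≡ 8^2 = 64 ≡ 64 (mod 287)
8^4 ≡ 64^2 = 4096 ≡ 78 (mod 287)
8^8 ≡ 78^2 = 6084 ≡ 57 (mod 287)
8^16 ≡ 57^2 = 3249 ≡ 92 (mod 287)
8^32 ≡ 92^2 = 8464 ≡ 141 (mod 287)
8^64 ≡ 141^2 = 19881 ≡ 78 (mod 287)
8^128 ≡ 78^2 = 6084 ≡ 57 (mod 287)
8^256 ≡ 57^2 = 3249 ≡ 92 (mod 287)
286 = 256 + 16 + 8 + 4 + 2 in binary powers of 2.
So 8^286 ≡ 92 · 92 · 57 · 78 · 64 ≡ 113 (mod 287).
Since 113 ≠ 1, base 8 is a Fermat witness: 287 is composite.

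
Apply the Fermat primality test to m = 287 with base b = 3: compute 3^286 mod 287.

3^1 ≡ 3 (mod 287)
3^2 ≡ 3^2 = 9 ≡ 9 (mod 287)
3^4 ≡ 9^2 = 81 ≡ 81 (mod 287)
3^8 ≡ 81^2 = 6561 ≡ 247 (mod 287)
3^16 ≡ 247^2 = 61009 ≡ 165 (mod 287)
3^32 ≡ 165^2 = 27225 ≡ 247 (mod 287)
3^64 ≡ 247^2 = 61009 ≡ 165 (mod 287)
3^128 ≡ 165^2 = 27225 ≡ 247 (mod 287)
3^256 ≡ 247^2 = 61009 ≡ 165 (mod 287)
286 = 256 + 16 + 8 + 4 + 2 in binary powers of 2.
So 3^286 ≡ 165 · 165 · 247 · 81 · 9 ≡ 32 (mod 287).
Since 32 ≠ 1, base 3 is a Fermat witness: 287 is composite.

32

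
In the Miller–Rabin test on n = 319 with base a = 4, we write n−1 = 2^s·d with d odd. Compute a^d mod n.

319 − 1 = 318 = 2^1 · 159, so d = 159.
4^1 ≡ 4 (mod 319)
4^2 ≡ 4^2 = 16 ≡ 16 (mod 319)
4^4 ≡ 16^2 = 256 ≡ 256 (mod 319)
4^8 ≡ 256^2 = 65536 ≡ 141 (mod 319)
4^16 ≡ 141^2 = 19881 ≡ 103 (mod 319)
4^32 ≡ 103^2 = 10609 ≡ 82 (mod 319)
4^64 ≡ 82^2 = 6724 ≡ 25 (mod 319)
4^128 ≡ 25^2 = 625 ≡ 306 (mod 319)
159 = 128 + 16 + 8 + 4 + 2 + 1 in binary powers of 2.
So 4^159 ≡ 306 · 103 · 141 · 256 · 16 · 4 ≡ 212 (mod 319).
Squaring chain: 212; never reaches −1, so base 4 is a Miller–Rabin witness that 319 is composite.

212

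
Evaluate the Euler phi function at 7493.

7308

Factor: 7493 = 59 · 127.
φ(7493) = (59−1) · (127−1) = 58 · 126 = 7308.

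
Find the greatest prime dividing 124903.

73

124903 = 29 · 4307
4307 = 59 · 73
73 is prime.
So 124903 = 29 · 59 · 73; the largest prime factor is 73.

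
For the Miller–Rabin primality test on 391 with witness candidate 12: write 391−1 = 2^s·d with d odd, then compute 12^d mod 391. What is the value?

215

391 − 1 = 390 = 2^1 · 195, so d = 195.
12^1 ≡ 12 (mod 391)
12^2 ≡ 12^2 = 144 ≡ 144 (mod 391)
12^4 ≡ 144^2 = 20736 ≡ 13 (mod 391)
12^8 ≡ 13^2 = 169 ≡ 169 (mod 391)
12^16 ≡ 169^2 = 28561 ≡ 18 (mod 391)
12^32 ≡ 18^2 = 324 ≡ 324 (mod 391)
12^64 ≡ 324^2 = 104976 ≡ 188 (mod 391)
12^128 ≡ 188^2 = 35344 ≡ 154 (mod 391)
195 = 128 + 64 + 2 + 1 in binary powers of 2.
So 12^195 ≡ 154 · 188 · 144 · 12 ≡ 215 (mod 391).
Squaring chain: 215; never reaches −1, so base 12 is a Miller–Rabin witness that 391 is composite.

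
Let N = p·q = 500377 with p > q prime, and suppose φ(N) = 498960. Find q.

661

φ(n) = (p−1)(q−1) = n − (p+q) + 1, so p + q = 500377 − 498960 + 1 = 1418.
p and q are the roots of t² − 1418t + 500377 = 0.
Discriminant: 1418² − 4·500377 = 2010724 − 2001508 = 9216; √9216 = 96.
q = (1418 − 96)/2 = 661, p = (1418 + 96)/2 = 757.
Check: 661 · 757 = 500377.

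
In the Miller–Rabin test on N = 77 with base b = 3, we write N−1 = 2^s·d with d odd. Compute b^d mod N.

77 − 1 = 76 = 2^2 · 19, so d = 19.
3^1 ≡ 3 (mod 77)
3^2 ≡ 3^2 = 9 ≡ 9 (mod 77)
3^4 ≡ 9^2 = 81 ≡ 4 (mod 77)
3^8 ≡ 4^2 = 16 ≡ 16 (mod 77)
3^16 ≡ 16^2 = 256 ≡ 25 (mod 77)
19 = 16 + 2 + 1 in binary powers of 2.
So 3^19 ≡ 25 · 9 · 3 ≡ 59 (mod 77).
Squaring chain: 59 → 16; never reaches −1, so base 3 is a Miller–Rabin witness that 77 is composite.

59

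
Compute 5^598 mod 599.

5^1 ≡ 5 (mod 599)
5^2 ≡ 5^2 = 25 ≡ 25 (mod 599)
5^4 ≡ 25^2 = 625 ≡ 26 (mod 599)
5^8 ≡ 26^2 = 676 ≡ 77 (mod 599)
5^16 ≡ 77^2 = 5929 ≡ 538 (mod 599)
5^32 ≡ 538^2 = 289444 ≡ 127 (mod 599)
5^64 ≡ 127^2 = 16129 ≡ 555 (mod 599)
5^128 ≡ 555^2 = 308025 ≡ 139 (mod 599)
5^256 ≡ 139^2 = 19321 ≡ 153 (mod 599)
5^512 ≡ 153^2 = 23409 ≡ 48 (mod 599)
598 = 512 + 64 + 16 + 4 + 2 in binary powers of 2.
So 5^598 ≡ 48 · 555 · 538 · 26 · 25 ≡ 1 (mod 599).
Since the result is 1, base 5 gives no evidence that 599 is composite.

1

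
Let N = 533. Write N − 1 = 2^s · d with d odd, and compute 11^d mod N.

533 − 1 = 532 = 2^2 · 133, so d = 133.
11^1 ≡ 11 (mod 533)
11^2 ≡ 11^2 = 121 ≡ 121 (mod 533)
11^4 ≡ 121^2 = 14641 ≡ 250 (mod 533)
11^8 ≡ 250^2 = 62500 ≡ 139 (mod 533)
11^16 ≡ 139^2 = 19321 ≡ 133 (mod 533)
11^32 ≡ 133^2 = 17689 ≡ 100 (mod 533)
11^64 ≡ 100^2 = 10000 ≡ 406 (mod 533)
11^128 ≡ 406^2 = 164836 ≡ 139 (mod 533)
133 = 128 + 4 + 1 in binary powers of 2.
So 11^133 ≡ 139 · 250 · 11 ≡ 89 (mod 533).
Squaring chain: 89 → 459; never reaches −1, so base 11 is a Miller–Rabin witness that 533 is composite.

89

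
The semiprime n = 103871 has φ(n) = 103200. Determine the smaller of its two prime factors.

φ(n) = (p−1)(q−1) = n − (p+q) + 1, so p + q = 103871 − 103200 + 1 = 672.
p and q are the roots of t² − 672t + 103871 = 0.
Discriminant: 672² − 4·103871 = 451584 − 415484 = 36100; √36100 = 190.
q = (672 − 190)/2 = 241, p = (672 + 190)/2 = 431.
Check: 241 · 431 = 103871.

241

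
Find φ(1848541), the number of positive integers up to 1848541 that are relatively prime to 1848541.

1803360

Factor: 1848541 = 103 · 131 · 137.
φ(1848541) = (103−1) · (131−1) · (137−1) = 102 · 130 · 136 = 1803360.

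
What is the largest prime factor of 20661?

20661 = 3 · 6887
6887 = 71 · 97
97 is prime.
So 20661 = 3 · 71 · 97; the largest prime factor is 97.

97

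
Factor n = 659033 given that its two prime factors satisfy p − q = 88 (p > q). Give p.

Since p = q + 88, we have 659033 = q(q + 88), so q² + 88q − 659033 = 0.
Discriminant: 88² + 4·659033 = 7744 + 2636132 = 2643876; √2643876 = 1626.
q = (−88 + 1626)/2 = 769, and p = q + 88 = 857.
Check: 769 · 857 = 659033.

857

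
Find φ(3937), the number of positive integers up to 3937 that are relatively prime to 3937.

Factor: 3937 = 31 · 127.
φ(3937) = (31−1) · (127−1) = 30 · 126 = 3780.

3780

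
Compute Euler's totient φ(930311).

Factor: 930311 = 61 · 101 · 151.
φ(930311) = (61−1) · (101−1) · (151−1) = 60 · 100 · 150 = 900000.

900000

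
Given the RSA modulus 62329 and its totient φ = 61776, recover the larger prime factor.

φ(n) = (p−1)(q−1) = n − (p+q) + 1, so p + q = 62329 − 61776 + 1 = 554.
p and q are the roots of t² − 554t + 62329 = 0.
Discriminant: 554² − 4·62329 = 306916 − 249316 = 57600; √57600 = 240.
q = (554 − 240)/2 = 157, p = (554 + 240)/2 = 397.
Check: 157 · 397 = 62329.

397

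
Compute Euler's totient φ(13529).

13284

Factor: 13529 = 83 · 163.
φ(13529) = (83−1) · (163−1) = 82 · 162 = 13284.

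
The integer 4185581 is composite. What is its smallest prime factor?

4185581 is odd.
Digit sum 32, not divisible by 3.
Ends in 1: not divisible by 5.
7: 4185581 = 7·597940 + 1
11: 4185581 = 11·380507 + 4
13: 4185581 = 13·321967 + 10
17: 4185581 = 17·246210 + 11
19: 4185581 = 19·220293 + 14
23: 4185581 = 23·181981 + 18
29: 4185581 = 29·144330 + 11
31: 4185581 = 31·135018 + 23
37: 4185581 = 37·113123 + 30
41: 4185581 = 41·102087 + 14
43: 4185581 = 43·97339 + 4
47: 4185581 = 47·89054 + 43
53: 4185581 = 53·78973 + 12
59: 4185581 = 59·70942 + 3
61: 4185581 = 61·68616 + 5
67: 4185581 = 67·62471 + 24
71: 4185581 = 71·58951 + 60
73: 4185581 = 73·57336 + 53
79: 4185581 = 79·52982 + 3
83: 4185581 = 83·50428 + 57
89: 4185581 = 89·47029

89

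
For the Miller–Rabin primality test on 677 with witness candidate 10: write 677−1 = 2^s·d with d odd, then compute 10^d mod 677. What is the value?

676

677 − 1 = 676 = 2^2 · 169, so d = 169.
10^1 ≡ 10 (mod 677)
10^2 ≡ 10^2 = 100 ≡ 100 (mod 677)
10^4 ≡ 100^2 = 10000 ≡ 522 (mod 677)
10^8 ≡ 522^2 = 272484 ≡ 330 (mod 677)
10^16 ≡ 330^2 = 108900 ≡ 580 (mod 677)
10^32 ≡ 580^2 = 336400 ≡ 608 (mod 677)
10^64 ≡ 608^2 = 369664 ≡ 22 (mod 677)
10^128 ≡ 22^2 = 484 ≡ 484 (mod 677)
169 = 128 + 32 + 8 + 1 in binary powers of 2.
So 10^169 ≡ 484 · 608 · 330 · 10 ≡ 676 (mod 677).
Since 10^d ≡ 676 (mod 677), base 10 does not prove 677 composite.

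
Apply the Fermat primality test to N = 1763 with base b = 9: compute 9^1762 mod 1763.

9^1 ≡ 9 (mod 1763)
9^2 ≡ 9^2 = 81 ≡ 81 (mod 1763)
9^4 ≡ 81^2 = 6561 ≡ 1272 (mod 1763)
9^8 ≡ 1272^2 = 1617984 ≡ 1313 (mod 1763)
9^16 ≡ 1313^2 = 1723969 ≡ 1518 (mod 1763)
9^32 ≡ 1518^2 = 2304324 ≡ 83 (mod 1763)
9^64 ≡ 83^2 = 6889 ≡ 1600 (mod 1763)
9^128 ≡ 1600^2 = 2560000 ≡ 124 (mod 1763)
9^256 ≡ 124^2 = 15376 ≡ 1272 (mod 1763)
9^512 ≡ 1272^2 = 1617984 ≡ 1313 (mod 1763)
9^1024 ≡ 1313^2 = 1723969 ≡ 1518 (mod 1763)
1762 = 1024 + 512 + 128 + 64 + 32 + 2 in binary powers of 2.
So 9^1762 ≡ 1518 · 1313 · 124 · 1600 · 83 · 81 ≡ 1393 (mod 1763).
Since 1393 ≠ 1, base 9 is a Fermat witness: 1763 is composite.

1393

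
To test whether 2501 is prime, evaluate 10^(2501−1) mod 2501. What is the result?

10^1 ≡ 10 (mod 2501)
10^2 ≡ 10^2 = 100 ≡ 100 (mod 2501)
10^4 ≡ 100^2 = 10000 ≡ 2497 (mod 2501)
10^8 ≡ 2497^2 = 6235009 ≡ 16 (mod 2501)
10^16 ≡ 16^2 = 256 ≡ 256 (mod 2501)
10^32 ≡ 256^2 = 65536 ≡ 510 (mod 2501)
10^64 ≡ 510^2 = 260100 ≡ 2497 (mod 2501)
10^128 ≡ 2497^2 = 6235009 ≡ 16 (mod 2501)
10^256 ≡ 16^2 = 256 ≡ 256 (mod 2501)
10^512 ≡ 256^2 = 65536 ≡ 510 (mod 2501)
10^1024 ≡ 510^2 = 260100 ≡ 2497 (mod 2501)
10^2048 ≡ 2497^2 = 6235009 ≡ 16 (mod 2501)
2500 = 2048 + 256 + 128 + 64 + 4 in binary powers of 2.
So 10^2500 ≡ 16 · 256 · 16 · 2497 · 2497 ≡ 657 (mod 2501).
Since 657 ≠ 1, base 10 is a Fermat witness: 2501 is composite.

657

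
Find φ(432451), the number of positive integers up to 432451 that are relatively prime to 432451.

Factor: 432451 = 43 · 89 · 113.
φ(432451) = (43−1) · (89−1) · (113−1) = 42 · 88 · 112 = 413952.

413952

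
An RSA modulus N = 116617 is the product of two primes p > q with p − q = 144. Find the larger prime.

Since p = q + 144, we have 116617 = q(q + 144), so q² + 144q − 116617 = 0.
Discriminant: 144² + 4·116617 = 20736 + 466468 = 487204; √487204 = 698.
q = (−144 + 698)/2 = 277, and p = q + 144 = 421.
Check: 277 · 421 = 116617.

421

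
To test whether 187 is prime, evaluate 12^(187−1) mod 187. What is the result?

111

12^1 ≡ 12 (mod 187)
12^2 ≡ 12^2 = 144 ≡ 144 (mod 187)
12^4 ≡ 144^2 = 20736 ≡ 166 (mod 187)
12^8 ≡ 166^2 = 27556 ≡ 67 (mod 187)
12^16 ≡ 67^2 = 4489 ≡ 1 (mod 187)
12^32 ≡ 1^2 = 1 ≡ 1 (mod 187)
12^64 ≡ 1^2 = 1 ≡ 1 (mod 187)
12^128 ≡ 1^2 = 1 ≡ 1 (mod 187)
186 = 128 + 32 + 16 + 8 + 2 in binary powers of 2.
So 12^186 ≡ 1 · 1 · 1 · 67 · 144 ≡ 111 (mod 187).
Since 111 ≠ 1, base 12 is a Fermat witness: 187 is composite.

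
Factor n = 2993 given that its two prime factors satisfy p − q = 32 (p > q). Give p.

73

Since p = q + 32, we have 2993 = q(q + 32), so q² + 32q − 2993 = 0.
Discriminant: 32² + 4·2993 = 1024 + 11972 = 12996; √12996 = 114.
q = (−32 + 114)/2 = 41, and p = q + 32 = 73.
Check: 41 · 73 = 2993.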